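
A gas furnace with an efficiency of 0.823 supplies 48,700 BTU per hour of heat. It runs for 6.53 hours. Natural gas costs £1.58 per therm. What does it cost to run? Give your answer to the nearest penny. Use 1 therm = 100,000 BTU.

Heat delivered = 48,700 BTU/h × 6.53 h = 318,011 BTU
Gas input = 318,011 / 0.823 = 386,405 BTU
= 386,405 / 100,000 = 3.864 therm
Cost = 3.864 × £1.58/therm = £6.11

£6.11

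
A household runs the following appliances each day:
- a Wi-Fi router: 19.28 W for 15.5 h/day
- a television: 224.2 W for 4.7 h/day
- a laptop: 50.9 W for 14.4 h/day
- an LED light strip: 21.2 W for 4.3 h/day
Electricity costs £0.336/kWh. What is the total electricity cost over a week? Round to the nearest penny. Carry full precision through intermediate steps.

£5.12

Wi-Fi router: 19.28 W × 15.5 h × 7 d = 2,092 Wh = 2.092 kWh
television: 224.2 W × 4.7 h × 7 d = 7,376 Wh = 7.376 kWh
laptop: 50.9 W × 14.4 h × 7 d = 5,131 Wh = 5.131 kWh
LED light strip: 21.2 W × 4.3 h × 7 d = 638 Wh = 0.6381 kWh
Total energy = 2.092 + 7.376 + 5.131 + 0.6381 = 15.24 kWh
Cost = 15.24 kWh × £0.336 = £5.12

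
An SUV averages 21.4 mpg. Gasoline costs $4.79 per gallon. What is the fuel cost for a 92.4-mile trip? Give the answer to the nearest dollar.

$21

Fuel = 92.4 mi / 21.4 mpg = 4.318 gal
Cost = 4.318 gal × $4.79/gal = $20.68 ≈ $21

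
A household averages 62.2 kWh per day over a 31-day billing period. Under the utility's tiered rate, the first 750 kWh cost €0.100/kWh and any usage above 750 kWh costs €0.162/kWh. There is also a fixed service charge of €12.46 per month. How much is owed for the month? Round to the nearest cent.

€278.33

Usage = 62.2 kWh/day × 31 days = 1928.2 kWh
First 750 kWh × €0.100 = €75.00
Remaining 1178.2 kWh × €0.162 = €190.87
Energy charge = €265.87; + service €12.46 = €278.33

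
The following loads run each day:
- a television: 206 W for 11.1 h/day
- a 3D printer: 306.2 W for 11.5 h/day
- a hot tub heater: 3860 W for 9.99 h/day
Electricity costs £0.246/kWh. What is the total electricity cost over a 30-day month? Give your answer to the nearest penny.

£327.45

television: 206 W × 11.1 h × 30 d = 68,598 Wh = 68.6 kWh
3D printer: 306.2 W × 11.5 h × 30 d = 105,639 Wh = 105.6 kWh
hot tub heater: 3860 W × 9.99 h × 30 d = 1,156,842 Wh = 1,157 kWh
Total energy = 68.6 + 105.6 + 1,157 = 1,331 kWh
Cost = 1,331 kWh × £0.246 = £327.45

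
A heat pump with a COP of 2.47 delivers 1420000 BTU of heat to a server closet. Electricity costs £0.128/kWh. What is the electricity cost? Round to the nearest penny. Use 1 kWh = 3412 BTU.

£21.57

Heat delivered = 1,420,000 BTU / 3412 = 416.2 kWh
Electrical input = 416.2 kWh / 2.47 = 168.5 kWh
Cost = 168.5 × £0.128/kWh = £21.57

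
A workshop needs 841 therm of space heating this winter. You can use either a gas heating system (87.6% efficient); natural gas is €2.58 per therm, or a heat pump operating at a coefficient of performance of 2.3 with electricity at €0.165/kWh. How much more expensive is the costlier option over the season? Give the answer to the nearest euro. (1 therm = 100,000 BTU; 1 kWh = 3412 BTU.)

Heat load = 841 therm × 100,000 = 84,100,000 BTU
Gas: input = 84,100,000 / 0.876 = 96,004,566 BTU = 960 therm → 960 × €2.58 = €2,476.92
Heat pump: 84,100,000 BTU / 3412 = 24,650 kWh heat; / 2.3 = 10,720 kWh in → × €0.165 = €1,768.25
Difference = |€2,476.92 − €1,768.25| = €708.67 ≈ €709

€709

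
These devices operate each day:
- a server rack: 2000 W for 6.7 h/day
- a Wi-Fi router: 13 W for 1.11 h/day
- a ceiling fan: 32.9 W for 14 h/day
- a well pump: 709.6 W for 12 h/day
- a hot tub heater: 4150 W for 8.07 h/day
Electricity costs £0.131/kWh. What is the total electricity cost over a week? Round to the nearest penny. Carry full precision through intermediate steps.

server rack: 2000 W × 6.7 h × 7 d = 93,800 Wh = 93.8 kWh
Wi-Fi router: 13 W × 1.11 h × 7 d = 101 Wh = 0.101 kWh
ceiling fan: 32.9 W × 14 h × 7 d = 3,224 Wh = 3.224 kWh
well pump: 709.6 W × 12 h × 7 d = 59,606 Wh = 59.61 kWh
hot tub heater: 4150 W × 8.07 h × 7 d = 234,434 Wh = 234.4 kWh
Total energy = 93.8 + 0.101 + 3.224 + 59.61 + 234.4 = 391.2 kWh
Cost = 391.2 kWh × £0.131 = £51.24

£51.24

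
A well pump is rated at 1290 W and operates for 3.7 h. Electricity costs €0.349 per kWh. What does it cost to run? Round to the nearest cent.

Energy = 1290 W × 3.7 h = 4,773 Wh = 4.773 kWh
Cost = 4.773 kWh × €0.349/kWh = €1.67

€1.67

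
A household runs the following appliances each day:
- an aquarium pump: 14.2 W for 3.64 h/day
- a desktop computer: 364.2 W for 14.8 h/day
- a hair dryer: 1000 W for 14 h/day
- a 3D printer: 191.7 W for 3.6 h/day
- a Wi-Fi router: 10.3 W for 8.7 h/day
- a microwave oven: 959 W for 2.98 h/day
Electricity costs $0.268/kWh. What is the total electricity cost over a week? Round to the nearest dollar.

$43

aquarium pump: 14.2 W × 3.64 h × 7 d = 362 Wh = 0.3618 kWh
desktop computer: 364.2 W × 14.8 h × 7 d = 37,731 Wh = 37.73 kWh
hair dryer: 1000 W × 14 h × 7 d = 98,000 Wh = 98 kWh
3D printer: 191.7 W × 3.6 h × 7 d = 4,831 Wh = 4.831 kWh
Wi-Fi router: 10.3 W × 8.7 h × 7 d = 627 Wh = 0.6273 kWh
microwave oven: 959 W × 2.98 h × 7 d = 20,005 Wh = 20 kWh
Total energy = 0.3618 + 37.73 + 98 + 4.831 + 0.6273 + 20 = 161.6 kWh
Cost = 161.6 kWh × $0.268 = $43.30 ≈ $43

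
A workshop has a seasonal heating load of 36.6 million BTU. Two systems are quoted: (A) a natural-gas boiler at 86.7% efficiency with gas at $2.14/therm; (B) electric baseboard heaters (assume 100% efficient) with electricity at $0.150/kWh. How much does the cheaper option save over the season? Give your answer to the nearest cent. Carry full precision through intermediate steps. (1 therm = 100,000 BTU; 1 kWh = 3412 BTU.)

$705.64

Heat load = 36.6 × 10⁶ BTU = 36,600,000 BTU
Gas: input = 36,600,000 / 0.867 = 42,214,533 BTU = 422.1 therm → 422.1 × $2.14 = $903.39
Electric: 36,600,000 BTU / 3412 = 10,730 kWh → × $0.150 = $1,609.03
Difference = |$903.39 − $1,609.03| = $705.64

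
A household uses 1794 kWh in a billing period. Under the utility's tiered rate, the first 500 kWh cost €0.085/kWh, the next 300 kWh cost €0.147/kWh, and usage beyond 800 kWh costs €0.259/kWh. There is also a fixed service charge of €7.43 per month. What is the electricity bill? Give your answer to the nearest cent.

€351.48

First 500 kWh × €0.085 = €42.50
Next 300 kWh × €0.147 = €44.10
Remaining 994 kWh × €0.259 = €257.45
Energy charge = €344.05; + service €7.43 = €351.48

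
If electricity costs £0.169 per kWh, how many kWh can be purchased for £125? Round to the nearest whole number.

£125 / £0.169 per kWh = 739.6 kWh

740 kWh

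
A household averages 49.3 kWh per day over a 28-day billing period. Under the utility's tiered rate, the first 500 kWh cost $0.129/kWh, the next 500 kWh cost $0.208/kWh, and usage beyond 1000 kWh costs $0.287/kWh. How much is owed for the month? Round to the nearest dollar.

$278

Usage = 49.3 kWh/day × 28 days = 1380.4 kWh
First 500 kWh × $0.129 = $64.50
Next 500 kWh × $0.208 = $104.00
Remaining 380.4 kWh × $0.287 = $109.17
Total = $277.67 ≈ $278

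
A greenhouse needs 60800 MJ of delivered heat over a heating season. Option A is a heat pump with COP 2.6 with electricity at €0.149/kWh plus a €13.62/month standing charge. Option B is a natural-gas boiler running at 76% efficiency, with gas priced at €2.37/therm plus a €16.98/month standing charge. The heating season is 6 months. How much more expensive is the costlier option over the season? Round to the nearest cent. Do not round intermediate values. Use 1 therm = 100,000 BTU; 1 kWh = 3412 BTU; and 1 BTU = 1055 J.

Heat load = 60800 MJ = 60,800,000,000 J / 1055 = 57,630,332 BTU
Gas: input = 57,630,332 / 0.76 = 75,829,384 BTU = 758.3 therm → 758.3 × €2.37 = €1,797.16; + 6 × €16.98 standing = €1,899.04
Heat pump: 57,630,332 BTU / 3412 = 16,890 kWh heat; / 2.6 = 6,496 kWh in → × €0.149 = €967.95; + 6 × €13.62 standing = €1,049.67
Difference = |€1,899.04 − €1,049.67| = €849.36

€849.36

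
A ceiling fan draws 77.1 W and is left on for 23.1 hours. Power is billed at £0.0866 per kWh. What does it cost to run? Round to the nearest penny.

Energy = 77.1 W × 23.1 h = 1,781 Wh = 1.781 kWh
Cost = 1.781 kWh × £0.0866/kWh = £0.15

£0.15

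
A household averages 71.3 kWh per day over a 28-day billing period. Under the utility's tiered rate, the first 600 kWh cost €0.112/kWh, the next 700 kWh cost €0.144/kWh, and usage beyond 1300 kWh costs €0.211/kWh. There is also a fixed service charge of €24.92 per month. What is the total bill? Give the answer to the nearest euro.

Usage = 71.3 kWh/day × 28 days = 1996.4 kWh
First 600 kWh × €0.112 = €67.20
Next 700 kWh × €0.144 = €100.80
Remaining 696.4 kWh × €0.211 = €146.94
Energy charge = €314.94; + service €24.92 = €339.86 ≈ €340

€340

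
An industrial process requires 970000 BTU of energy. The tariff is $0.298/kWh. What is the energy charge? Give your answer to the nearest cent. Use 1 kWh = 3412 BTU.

970000 BTU × (0.00029308 kWh/BTU) = 284.3 kWh
Cost = 284.3 kWh × $0.298/kWh = $84.72

$84.72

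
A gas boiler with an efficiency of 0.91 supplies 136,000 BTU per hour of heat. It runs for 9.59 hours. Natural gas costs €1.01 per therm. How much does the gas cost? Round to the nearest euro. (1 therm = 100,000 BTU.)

Heat delivered = 136,000 BTU/h × 9.59 h = 1,304,240 BTU
Gas input = 1,304,240 / 0.91 = 1,433,231 BTU
= 1,433,231 / 100,000 = 14.33 therm
Cost = 14.33 × €1.01/therm = €14.48 ≈ €14

€14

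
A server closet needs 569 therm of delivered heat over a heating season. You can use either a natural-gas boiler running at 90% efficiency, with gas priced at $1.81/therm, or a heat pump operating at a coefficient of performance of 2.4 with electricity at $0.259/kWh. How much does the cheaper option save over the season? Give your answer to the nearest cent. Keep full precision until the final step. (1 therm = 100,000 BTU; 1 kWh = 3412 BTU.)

$655.34

Heat load = 569 therm × 100,000 = 56,900,000 BTU
Gas: input = 56,900,000 / 0.90 = 63,222,222 BTU = 632.2 therm → 632.2 × $1.81 = $1,144.32
Heat pump: 56,900,000 BTU / 3412 = 16,680 kWh heat; / 2.4 = 6,949 kWh in → × $0.259 = $1,799.67
Difference = |$1,144.32 − $1,799.67| = $655.34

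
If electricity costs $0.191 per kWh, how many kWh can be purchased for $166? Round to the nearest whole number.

$166 / $0.191 per kWh = 869.1 kWh

869 kWh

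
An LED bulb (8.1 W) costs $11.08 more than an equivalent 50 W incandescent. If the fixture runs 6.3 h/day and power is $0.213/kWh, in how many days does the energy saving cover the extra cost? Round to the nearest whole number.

197 days

Power saved = 50 − 8.1 = 41.9 W
Daily energy saved = 41.9 W × 6.3 h = 264 Wh = 0.26397 kWh
Daily savings = 0.26397 × $0.213 = $0.0562
Payback = $11.08 / $0.0562 per day = 197.1 days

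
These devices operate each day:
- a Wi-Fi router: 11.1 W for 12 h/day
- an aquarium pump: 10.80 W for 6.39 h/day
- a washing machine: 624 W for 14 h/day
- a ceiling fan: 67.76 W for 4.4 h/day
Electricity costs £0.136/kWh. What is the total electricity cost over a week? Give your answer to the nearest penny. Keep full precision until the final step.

£8.79

Wi-Fi router: 11.1 W × 12 h × 7 d = 932 Wh = 0.9324 kWh
aquarium pump: 10.80 W × 6.39 h × 7 d = 483 Wh = 0.4831 kWh
washing machine: 624 W × 14 h × 7 d = 61,152 Wh = 61.15 kWh
ceiling fan: 67.76 W × 4.4 h × 7 d = 2,087 Wh = 2.087 kWh
Total energy = 0.9324 + 0.4831 + 61.15 + 2.087 = 64.65 kWh
Cost = 64.65 kWh × £0.136 = £8.79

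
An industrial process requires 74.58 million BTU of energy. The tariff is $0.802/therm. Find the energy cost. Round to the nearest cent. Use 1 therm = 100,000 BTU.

74.58 million BTU × (10 therm/million BTU) = 745.8 therm
Cost = 745.8 therm × $0.802/therm = $598.13

$598.13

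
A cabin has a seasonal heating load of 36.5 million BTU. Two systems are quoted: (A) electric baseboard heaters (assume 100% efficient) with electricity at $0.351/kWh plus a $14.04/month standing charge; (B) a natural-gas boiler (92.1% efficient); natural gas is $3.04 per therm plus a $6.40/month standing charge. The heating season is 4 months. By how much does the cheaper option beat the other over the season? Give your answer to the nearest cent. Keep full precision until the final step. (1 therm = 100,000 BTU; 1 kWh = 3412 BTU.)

Heat load = 36.5 × 10⁶ BTU = 36,500,000 BTU
Gas: input = 36,500,000 / 0.921 = 39,630,836 BTU = 396.3 therm → 396.3 × $3.04 = $1,204.78; + 4 × $6.40 standing = $1,230.38
Electric: 36,500,000 BTU / 3412 = 10,700 kWh → × $0.351 = $3,754.84; + 4 × $14.04 standing = $3,811.00
Difference = |$1,230.38 − $3,811.00| = $2,580.62

$2580.62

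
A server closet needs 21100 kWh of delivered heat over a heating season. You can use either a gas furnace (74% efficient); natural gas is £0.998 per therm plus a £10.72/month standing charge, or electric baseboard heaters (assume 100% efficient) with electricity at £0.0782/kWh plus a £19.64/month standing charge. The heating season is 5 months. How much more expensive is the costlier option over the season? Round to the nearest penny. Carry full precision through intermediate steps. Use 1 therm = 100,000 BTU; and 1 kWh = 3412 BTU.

£723.68

Heat load = 21100 kWh × 3412 = 71,993,200 BTU
Gas: input = 71,993,200 / 0.74 = 97,288,108 BTU = 972.9 therm → 972.9 × £0.998 = £970.94; + 5 × £10.72 standing = £1,024.54
Electric: 71,993,200 BTU / 3412 = 21,100 kWh → × £0.0782 = £1,650.02; + 5 × £19.64 standing = £1,748.22
Difference = |£1,024.54 − £1,748.22| = £723.68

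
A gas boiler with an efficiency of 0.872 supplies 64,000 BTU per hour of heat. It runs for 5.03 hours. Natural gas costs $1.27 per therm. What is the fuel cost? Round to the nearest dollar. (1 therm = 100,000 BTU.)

Heat delivered = 64,000 BTU/h × 5.03 h = 321,920 BTU
Gas input = 321,920 / 0.872 = 369,174 BTU
= 369,174 / 100,000 = 3.692 therm
Cost = 3.692 × $1.27/therm = $4.69 ≈ $5

$5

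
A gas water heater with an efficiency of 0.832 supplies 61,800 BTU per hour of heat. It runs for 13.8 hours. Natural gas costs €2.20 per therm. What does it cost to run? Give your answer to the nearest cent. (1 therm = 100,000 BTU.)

Heat delivered = 61,800 BTU/h × 13.8 h = 852,840 BTU
Gas input = 852,840 / 0.832 = 1,025,048 BTU
= 1,025,048 / 100,000 = 10.25 therm
Cost = 10.25 × €2.20/therm = €22.55

€22.55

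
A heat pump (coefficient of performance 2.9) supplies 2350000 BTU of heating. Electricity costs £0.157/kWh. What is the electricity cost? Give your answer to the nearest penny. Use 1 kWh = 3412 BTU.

Heat delivered = 2,350,000 BTU / 3412 = 688.7 kWh
Electrical input = 688.7 kWh / 2.9 = 237.5 kWh
Cost = 237.5 × £0.157/kWh = £37.29

£37.29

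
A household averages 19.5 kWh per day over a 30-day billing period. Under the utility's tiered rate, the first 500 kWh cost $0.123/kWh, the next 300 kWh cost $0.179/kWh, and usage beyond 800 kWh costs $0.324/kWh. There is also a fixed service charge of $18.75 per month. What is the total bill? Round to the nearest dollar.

Usage = 19.5 kWh/day × 30 days = 585 kWh
First 500 kWh × $0.123 = $61.50
Next 85 kWh × $0.179 = $15.21
Remaining tier: 0 kWh (not reached)
Energy charge = $76.72; + service $18.75 = $95.47 ≈ $95

$95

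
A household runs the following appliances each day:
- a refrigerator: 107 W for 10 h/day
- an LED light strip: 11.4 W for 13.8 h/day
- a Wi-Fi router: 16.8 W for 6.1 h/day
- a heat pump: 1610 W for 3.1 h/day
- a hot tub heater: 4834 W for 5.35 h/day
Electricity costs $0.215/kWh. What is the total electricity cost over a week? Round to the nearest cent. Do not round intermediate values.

$48.43

refrigerator: 107 W × 10 h × 7 d = 7,490 Wh = 7.49 kWh
LED light strip: 11.4 W × 13.8 h × 7 d = 1,101 Wh = 1.101 kWh
Wi-Fi router: 16.8 W × 6.1 h × 7 d = 717 Wh = 0.7174 kWh
heat pump: 1610 W × 3.1 h × 7 d = 34,937 Wh = 34.94 kWh
hot tub heater: 4834 W × 5.35 h × 7 d = 181,033 Wh = 181 kWh
Total energy = 7.49 + 1.101 + 0.7174 + 34.94 + 181 = 225.3 kWh
Cost = 225.3 kWh × $0.215 = $48.43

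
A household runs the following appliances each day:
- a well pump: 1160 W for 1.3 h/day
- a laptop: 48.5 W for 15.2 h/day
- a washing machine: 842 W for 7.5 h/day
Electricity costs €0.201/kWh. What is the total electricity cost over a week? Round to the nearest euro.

well pump: 1160 W × 1.3 h × 7 d = 10,556 Wh = 10.56 kWh
laptop: 48.5 W × 15.2 h × 7 d = 5,160 Wh = 5.16 kWh
washing machine: 842 W × 7.5 h × 7 d = 44,205 Wh = 44.2 kWh
Total energy = 10.56 + 5.16 + 44.2 = 59.92 kWh
Cost = 59.92 kWh × €0.201 = €12.04 ≈ €12

€12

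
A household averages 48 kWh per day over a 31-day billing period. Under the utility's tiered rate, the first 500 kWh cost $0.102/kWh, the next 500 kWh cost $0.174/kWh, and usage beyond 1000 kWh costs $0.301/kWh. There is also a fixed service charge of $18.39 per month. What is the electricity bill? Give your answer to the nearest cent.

Usage = 48 kWh/day × 31 days = 1488 kWh
First 500 kWh × $0.102 = $51.00
Next 500 kWh × $0.174 = $87.00
Remaining 488 kWh × $0.301 = $146.89
Energy charge = $284.89; + service $18.39 = $303.28

$303.28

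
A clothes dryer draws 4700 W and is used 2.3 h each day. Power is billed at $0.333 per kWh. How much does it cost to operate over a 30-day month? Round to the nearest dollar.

$108

Energy = 4700 W × 2.3 h/day × 30 days = 324,300 Wh = 324.3 kWh
Cost = 324.3 kWh × $0.333/kWh = $107.99 ≈ $108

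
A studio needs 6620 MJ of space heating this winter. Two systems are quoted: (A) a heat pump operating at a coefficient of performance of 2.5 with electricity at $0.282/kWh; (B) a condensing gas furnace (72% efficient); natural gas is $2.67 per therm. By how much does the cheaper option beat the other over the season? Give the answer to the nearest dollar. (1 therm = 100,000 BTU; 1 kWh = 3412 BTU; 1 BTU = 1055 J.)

$25

Heat load = 6620 MJ = 6,620,000,000 J / 1055 = 6,274,882 BTU
Gas: input = 6,274,882 / 0.72 = 8,715,113 BTU = 87.15 therm → 87.15 × $2.67 = $232.69
Heat pump: 6,274,882 BTU / 3412 = 1,839 kWh heat; / 2.5 = 735.6 kWh in → × $0.282 = $207.45
Difference = |$232.69 − $207.45| = $25.25 ≈ $25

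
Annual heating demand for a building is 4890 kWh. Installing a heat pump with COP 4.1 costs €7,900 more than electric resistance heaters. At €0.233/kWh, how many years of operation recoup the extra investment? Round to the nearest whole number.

Resistance: 4890 kWh × €0.233 = €1,139.37/yr
Heat pump: 4890 / 4.1 = 1193 kWh in → × €0.233 = €277.90/yr
Annual savings = €861.47
Payback = €7,900 / €861.47 = 9.17 years

9 years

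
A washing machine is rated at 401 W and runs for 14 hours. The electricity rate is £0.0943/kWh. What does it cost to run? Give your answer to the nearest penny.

Energy = 401 W × 14 h = 5,614 Wh = 5.614 kWh
Cost = 5.614 kWh × £0.0943/kWh = £0.53

£0.53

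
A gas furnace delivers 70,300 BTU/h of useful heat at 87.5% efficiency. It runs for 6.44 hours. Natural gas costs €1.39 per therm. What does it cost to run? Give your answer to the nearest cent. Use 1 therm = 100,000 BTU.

Heat delivered = 70,300 BTU/h × 6.44 h = 452,732 BTU
Gas input = 452,732 / 0.875 = 517,408 BTU
= 517,408 / 100,000 = 5.174 therm
Cost = 5.174 × €1.39/therm = €7.19

€7.19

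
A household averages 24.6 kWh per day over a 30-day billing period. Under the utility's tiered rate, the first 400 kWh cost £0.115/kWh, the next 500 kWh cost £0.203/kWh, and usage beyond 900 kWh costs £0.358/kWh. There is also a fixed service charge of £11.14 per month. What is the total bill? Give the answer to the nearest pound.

£126

Usage = 24.6 kWh/day × 30 days = 738 kWh
First 400 kWh × £0.115 = £46.00
Next 338 kWh × £0.203 = £68.61
Remaining tier: 0 kWh (not reached)
Energy charge = £114.61; + service £11.14 = £125.75 ≈ £126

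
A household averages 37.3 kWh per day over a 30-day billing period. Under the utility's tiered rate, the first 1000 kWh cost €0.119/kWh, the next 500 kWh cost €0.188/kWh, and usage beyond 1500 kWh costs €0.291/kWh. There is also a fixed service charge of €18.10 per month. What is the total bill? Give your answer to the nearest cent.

Usage = 37.3 kWh/day × 30 days = 1119 kWh
First 1000 kWh × €0.119 = €119.00
Next 119 kWh × €0.188 = €22.37
Remaining tier: 0 kWh (not reached)
Energy charge = €141.37; + service €18.10 = €159.47

€159.47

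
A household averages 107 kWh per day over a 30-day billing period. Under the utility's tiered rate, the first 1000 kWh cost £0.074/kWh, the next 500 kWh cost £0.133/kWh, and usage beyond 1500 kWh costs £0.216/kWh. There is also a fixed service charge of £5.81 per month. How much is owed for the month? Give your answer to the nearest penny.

£515.67

Usage = 107 kWh/day × 30 days = 3210 kWh
First 1000 kWh × £0.074 = £74.00
Next 500 kWh × £0.133 = £66.50
Remaining 1710 kWh × £0.216 = £369.36
Energy charge = £509.86; + service £5.81 = £515.67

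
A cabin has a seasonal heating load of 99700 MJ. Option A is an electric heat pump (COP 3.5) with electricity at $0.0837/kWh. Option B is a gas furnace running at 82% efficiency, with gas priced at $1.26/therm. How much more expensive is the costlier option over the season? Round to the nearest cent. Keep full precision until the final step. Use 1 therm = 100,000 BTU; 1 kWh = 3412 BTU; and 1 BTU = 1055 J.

$789.75

Heat load = 99700 MJ = 99,700,000,000 J / 1055 = 94,502,370 BTU
Gas: input = 94,502,370 / 0.82 = 115,246,792 BTU = 1,152 therm → 1,152 × $1.26 = $1,452.11
Heat pump: 94,502,370 BTU / 3412 = 27,700 kWh heat; / 3.5 = 7,913 kWh in → × $0.0837 = $662.36
Difference = |$1,452.11 − $662.36| = $789.75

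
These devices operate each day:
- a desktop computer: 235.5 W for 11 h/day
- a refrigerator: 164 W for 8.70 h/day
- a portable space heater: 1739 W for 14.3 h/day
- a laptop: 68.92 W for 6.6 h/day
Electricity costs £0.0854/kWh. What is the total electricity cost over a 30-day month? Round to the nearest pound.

£75

desktop computer: 235.5 W × 11 h × 30 d = 77,715 Wh = 77.72 kWh
refrigerator: 164 W × 8.70 h × 30 d = 42,804 Wh = 42.8 kWh
portable space heater: 1739 W × 14.3 h × 30 d = 746,031 Wh = 746 kWh
laptop: 68.92 W × 6.6 h × 30 d = 13,646 Wh = 13.65 kWh
Total energy = 77.72 + 42.8 + 746 + 13.65 = 880.2 kWh
Cost = 880.2 kWh × £0.0854 = £75.17 ≈ £75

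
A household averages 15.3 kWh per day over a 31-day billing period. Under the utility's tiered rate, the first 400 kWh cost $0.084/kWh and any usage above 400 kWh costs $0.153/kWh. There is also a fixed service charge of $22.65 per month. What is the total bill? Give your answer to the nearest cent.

$67.62

Usage = 15.3 kWh/day × 31 days = 474.3 kWh
First 400 kWh × $0.084 = $33.60
Remaining 74.3 kWh × $0.153 = $11.37
Energy charge = $44.97; + service $22.65 = $67.62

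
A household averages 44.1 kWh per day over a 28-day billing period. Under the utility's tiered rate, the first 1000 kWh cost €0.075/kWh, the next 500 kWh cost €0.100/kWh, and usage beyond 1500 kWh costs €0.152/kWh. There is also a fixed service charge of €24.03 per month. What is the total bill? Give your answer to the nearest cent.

€122.51

Usage = 44.1 kWh/day × 28 days = 1234.8 kWh
First 1000 kWh × €0.075 = €75.00
Next 234.8 kWh × €0.100 = €23.48
Remaining tier: 0 kWh (not reached)
Energy charge = €98.48; + service €24.03 = €122.51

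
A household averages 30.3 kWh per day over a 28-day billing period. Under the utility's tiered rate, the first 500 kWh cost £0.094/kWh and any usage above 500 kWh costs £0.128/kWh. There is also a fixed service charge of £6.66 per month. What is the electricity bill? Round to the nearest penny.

£98.26

Usage = 30.3 kWh/day × 28 days = 848.4 kWh
First 500 kWh × £0.094 = £47.00
Remaining 348.4 kWh × £0.128 = £44.60
Energy charge = £91.60; + service £6.66 = £98.26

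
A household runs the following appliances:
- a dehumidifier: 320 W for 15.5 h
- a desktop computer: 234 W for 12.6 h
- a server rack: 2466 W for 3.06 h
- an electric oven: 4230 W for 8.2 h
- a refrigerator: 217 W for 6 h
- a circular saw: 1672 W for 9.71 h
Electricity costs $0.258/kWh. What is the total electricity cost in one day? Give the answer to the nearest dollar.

dehumidifier: 320 W × 15.5 h = 4,960 Wh = 4.96 kWh
desktop computer: 234 W × 12.6 h = 2,948 Wh = 2.948 kWh
server rack: 2466 W × 3.06 h = 7,546 Wh = 7.546 kWh
electric oven: 4230 W × 8.2 h = 34,686 Wh = 34.69 kWh
refrigerator: 217 W × 6 h = 1,302 Wh = 1.302 kWh
circular saw: 1672 W × 9.71 h = 16,235 Wh = 16.24 kWh
Total energy = 4.96 + 2.948 + 7.546 + 34.69 + 1.302 + 16.24 = 67.68 kWh
Cost = 67.68 kWh × $0.258 = $17.46 ≈ $17

$17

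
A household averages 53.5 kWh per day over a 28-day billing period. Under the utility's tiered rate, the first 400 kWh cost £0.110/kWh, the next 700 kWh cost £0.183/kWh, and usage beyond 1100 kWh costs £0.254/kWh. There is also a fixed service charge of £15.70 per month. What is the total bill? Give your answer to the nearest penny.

Usage = 53.5 kWh/day × 28 days = 1498 kWh
First 400 kWh × £0.110 = £44.00
Next 700 kWh × £0.183 = £128.10
Remaining 398 kWh × £0.254 = £101.09
Energy charge = £273.19; + service £15.70 = £288.89

£288.89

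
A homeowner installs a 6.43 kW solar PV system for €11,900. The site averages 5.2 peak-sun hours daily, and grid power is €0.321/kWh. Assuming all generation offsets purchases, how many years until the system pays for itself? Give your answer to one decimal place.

3.0 years

Daily generation = 6.43 kW × 5.2 h = 33.44 kWh
Annual generation = 33.44 × 365 = 12204 kWh
Annual savings = 12204 × €0.321 = €3,917.53
Payback = €11,900 / €3,917.53 = 3.04 years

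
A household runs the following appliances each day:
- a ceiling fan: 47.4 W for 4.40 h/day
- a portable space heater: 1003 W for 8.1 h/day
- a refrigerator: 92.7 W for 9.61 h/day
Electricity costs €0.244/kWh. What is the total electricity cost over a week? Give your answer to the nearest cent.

€15.75

ceiling fan: 47.4 W × 4.40 h × 7 d = 1,460 Wh = 1.46 kWh
portable space heater: 1003 W × 8.1 h × 7 d = 56,870 Wh = 56.87 kWh
refrigerator: 92.7 W × 9.61 h × 7 d = 6,236 Wh = 6.236 kWh
Total energy = 1.46 + 56.87 + 6.236 = 64.57 kWh
Cost = 64.57 kWh × €0.244 = €15.75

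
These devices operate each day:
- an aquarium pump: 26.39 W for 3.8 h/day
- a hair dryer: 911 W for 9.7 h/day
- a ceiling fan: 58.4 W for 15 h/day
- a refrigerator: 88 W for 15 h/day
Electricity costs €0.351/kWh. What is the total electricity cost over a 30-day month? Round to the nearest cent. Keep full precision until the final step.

aquarium pump: 26.39 W × 3.8 h × 30 d = 3,008 Wh = 3.008 kWh
hair dryer: 911 W × 9.7 h × 30 d = 265,101 Wh = 265.1 kWh
ceiling fan: 58.4 W × 15 h × 30 d = 26,280 Wh = 26.28 kWh
refrigerator: 88 W × 15 h × 30 d = 39,600 Wh = 39.6 kWh
Total energy = 3.008 + 265.1 + 26.28 + 39.6 = 334 kWh
Cost = 334 kWh × €0.351 = €117.23

€117.23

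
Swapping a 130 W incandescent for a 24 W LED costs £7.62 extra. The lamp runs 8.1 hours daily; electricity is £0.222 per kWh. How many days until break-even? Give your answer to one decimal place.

40.0 days

Power saved = 130 − 24 = 106 W
Daily energy saved = 106 W × 8.1 h = 858.6 Wh = 0.8586 kWh
Daily savings = 0.8586 × £0.222 = £0.1906
Payback = £7.62 / £0.1906 per day = 39.98 days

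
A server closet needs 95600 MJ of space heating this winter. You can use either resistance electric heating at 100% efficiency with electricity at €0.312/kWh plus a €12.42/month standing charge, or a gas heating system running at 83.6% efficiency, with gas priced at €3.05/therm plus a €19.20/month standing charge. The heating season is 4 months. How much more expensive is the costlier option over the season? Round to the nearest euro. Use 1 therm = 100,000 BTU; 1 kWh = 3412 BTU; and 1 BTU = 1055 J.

€4953

Heat load = 95600 MJ = 95,600,000,000 J / 1055 = 90,616,114 BTU
Gas: input = 90,616,114 / 0.836 = 108,392,481 BTU = 1,084 therm → 1,084 × €3.05 = €3,305.97; + 4 × €19.20 standing = €3,382.77
Electric: 90,616,114 BTU / 3412 = 26,560 kWh → × €0.312 = €8,286.12; + 4 × €12.42 standing = €8,335.80
Difference = |€3,382.77 − €8,335.80| = €4,953.03 ≈ €4953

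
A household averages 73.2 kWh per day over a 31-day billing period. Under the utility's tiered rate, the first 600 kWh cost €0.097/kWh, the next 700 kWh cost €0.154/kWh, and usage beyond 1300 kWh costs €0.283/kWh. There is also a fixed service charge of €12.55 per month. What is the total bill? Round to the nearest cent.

Usage = 73.2 kWh/day × 31 days = 2269.2 kWh
First 600 kWh × €0.097 = €58.20
Next 700 kWh × €0.154 = €107.80
Remaining 969.2 kWh × €0.283 = €274.28
Energy charge = €440.28; + service €12.55 = €452.83

€452.83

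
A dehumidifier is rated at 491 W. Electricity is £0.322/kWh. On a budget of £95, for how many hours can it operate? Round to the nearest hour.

Energy budget = £95 / £0.322 per kWh = 295 kWh = 295,031 Wh
Runtime = 295,031 Wh / 491 W = 600.9 h

601 h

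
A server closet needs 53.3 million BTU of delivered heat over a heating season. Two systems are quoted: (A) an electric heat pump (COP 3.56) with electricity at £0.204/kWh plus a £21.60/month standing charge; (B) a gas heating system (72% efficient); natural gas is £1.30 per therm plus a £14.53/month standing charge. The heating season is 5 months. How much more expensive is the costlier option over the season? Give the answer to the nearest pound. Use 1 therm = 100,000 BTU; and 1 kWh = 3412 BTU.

Heat load = 53.3 × 10⁶ BTU = 53,300,000 BTU
Gas: input = 53,300,000 / 0.72 = 74,027,778 BTU = 740.3 therm → 740.3 × £1.30 = £962.36; + 5 × £14.53 standing = £1,035.01
Heat pump: 53,300,000 BTU / 3412 = 15,620 kWh heat; / 3.56 = 4,388 kWh in → × £0.204 = £895.16; + 5 × £21.60 standing = £1,003.16
Difference = |£1,035.01 − £1,003.16| = £31.86 ≈ £32

£32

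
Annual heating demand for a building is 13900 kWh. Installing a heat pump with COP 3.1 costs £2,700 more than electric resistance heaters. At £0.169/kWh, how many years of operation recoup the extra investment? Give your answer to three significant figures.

1.70 years

Resistance: 13900 kWh × £0.169 = £2,349.10/yr
Heat pump: 13900 / 3.1 = 4484 kWh in → × £0.169 = £757.77/yr
Annual savings = £1,591.33
Payback = £2,700 / £1,591.33 = 1.7 years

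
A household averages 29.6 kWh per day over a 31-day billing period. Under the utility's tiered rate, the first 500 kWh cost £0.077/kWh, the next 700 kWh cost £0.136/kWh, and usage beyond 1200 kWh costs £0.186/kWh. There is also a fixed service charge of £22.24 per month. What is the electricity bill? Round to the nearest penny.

£117.53

Usage = 29.6 kWh/day × 31 days = 917.6 kWh
First 500 kWh × £0.077 = £38.50
Next 417.6 kWh × £0.136 = £56.79
Remaining tier: 0 kWh (not reached)
Energy charge = £95.29; + service £22.24 = £117.53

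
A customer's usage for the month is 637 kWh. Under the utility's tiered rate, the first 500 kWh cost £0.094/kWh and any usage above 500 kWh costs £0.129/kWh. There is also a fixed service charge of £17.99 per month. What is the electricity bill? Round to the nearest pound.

First 500 kWh × £0.094 = £47.00
Remaining 137 kWh × £0.129 = £17.67
Energy charge = £64.67; + service £17.99 = £82.66 ≈ £83

£83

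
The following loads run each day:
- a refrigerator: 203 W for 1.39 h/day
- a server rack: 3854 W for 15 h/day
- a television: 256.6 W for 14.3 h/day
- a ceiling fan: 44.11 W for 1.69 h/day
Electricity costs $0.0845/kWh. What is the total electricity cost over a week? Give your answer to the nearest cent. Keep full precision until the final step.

refrigerator: 203 W × 1.39 h × 7 d = 1,975 Wh = 1.975 kWh
server rack: 3854 W × 15 h × 7 d = 404,670 Wh = 404.7 kWh
television: 256.6 W × 14.3 h × 7 d = 25,686 Wh = 25.69 kWh
ceiling fan: 44.11 W × 1.69 h × 7 d = 522 Wh = 0.5218 kWh
Total energy = 1.975 + 404.7 + 25.69 + 0.5218 = 432.9 kWh
Cost = 432.9 kWh × $0.0845 = $36.58

$36.58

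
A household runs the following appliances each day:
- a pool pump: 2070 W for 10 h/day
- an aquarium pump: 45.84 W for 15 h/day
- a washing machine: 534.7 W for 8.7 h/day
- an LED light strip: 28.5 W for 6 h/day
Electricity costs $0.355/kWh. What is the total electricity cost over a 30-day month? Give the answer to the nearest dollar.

pool pump: 2070 W × 10 h × 30 d = 621,000 Wh = 621 kWh
aquarium pump: 45.84 W × 15 h × 30 d = 20,628 Wh = 20.63 kWh
washing machine: 534.7 W × 8.7 h × 30 d = 139,557 Wh = 139.6 kWh
LED light strip: 28.5 W × 6 h × 30 d = 5,130 Wh = 5.13 kWh
Total energy = 621 + 20.63 + 139.6 + 5.13 = 786.3 kWh
Cost = 786.3 kWh × $0.355 = $279.14 ≈ $279

$279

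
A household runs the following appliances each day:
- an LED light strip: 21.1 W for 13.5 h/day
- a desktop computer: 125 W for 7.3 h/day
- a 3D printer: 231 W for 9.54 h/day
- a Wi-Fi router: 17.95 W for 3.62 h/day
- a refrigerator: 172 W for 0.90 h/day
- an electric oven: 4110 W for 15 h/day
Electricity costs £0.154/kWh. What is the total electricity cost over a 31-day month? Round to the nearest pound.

£312

LED light strip: 21.1 W × 13.5 h × 31 d = 8,830 Wh = 8.83 kWh
desktop computer: 125 W × 7.3 h × 31 d = 28,288 Wh = 28.29 kWh
3D printer: 231 W × 9.54 h × 31 d = 68,316 Wh = 68.32 kWh
Wi-Fi router: 17.95 W × 3.62 h × 31 d = 2,014 Wh = 2.014 kWh
refrigerator: 172 W × 0.90 h × 31 d = 4,799 Wh = 4.799 kWh
electric oven: 4110 W × 15 h × 31 d = 1,911,150 Wh = 1,911 kWh
Total energy = 8.83 + 28.29 + 68.32 + 2.014 + 4.799 + 1,911 = 2,023 kWh
Cost = 2,023 kWh × £0.154 = £311.60 ≈ £312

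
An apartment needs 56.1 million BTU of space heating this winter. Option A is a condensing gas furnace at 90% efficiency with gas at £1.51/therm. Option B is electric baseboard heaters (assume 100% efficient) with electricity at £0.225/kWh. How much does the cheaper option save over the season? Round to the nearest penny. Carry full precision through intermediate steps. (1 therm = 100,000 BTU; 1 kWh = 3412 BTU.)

£2758.21

Heat load = 56.1 × 10⁶ BTU = 56,100,000 BTU
Gas: input = 56,100,000 / 0.90 = 62,333,333 BTU = 623.3 therm → 623.3 × £1.51 = £941.23
Electric: 56,100,000 BTU / 3412 = 16,440 kWh → × £0.225 = £3,699.44
Difference = |£941.23 − £3,699.44| = £2,758.21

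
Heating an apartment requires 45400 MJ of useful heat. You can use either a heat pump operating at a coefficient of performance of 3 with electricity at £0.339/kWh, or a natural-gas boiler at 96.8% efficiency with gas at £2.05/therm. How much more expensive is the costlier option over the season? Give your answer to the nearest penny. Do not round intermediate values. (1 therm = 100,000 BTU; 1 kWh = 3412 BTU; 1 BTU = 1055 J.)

Heat load = 45400 MJ = 45,400,000,000 J / 1055 = 43,033,175 BTU
Gas: input = 43,033,175 / 0.968 = 44,455,760 BTU = 444.6 therm → 444.6 × £2.05 = £911.34
Heat pump: 43,033,175 BTU / 3412 = 12,610 kWh heat; / 3 = 4,204 kWh in → × £0.339 = £1,425.19
Difference = |£911.34 − £1,425.19| = £513.85

£513.85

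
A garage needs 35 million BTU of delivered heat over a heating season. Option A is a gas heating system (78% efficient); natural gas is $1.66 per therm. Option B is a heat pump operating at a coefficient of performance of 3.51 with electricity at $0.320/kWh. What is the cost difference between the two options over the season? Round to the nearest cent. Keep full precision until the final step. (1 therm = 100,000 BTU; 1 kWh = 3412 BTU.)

$190.32

Heat load = 35 × 10⁶ BTU = 35,000,000 BTU
Gas: input = 35,000,000 / 0.78 = 44,871,795 BTU = 448.7 therm → 448.7 × $1.66 = $744.87
Heat pump: 35,000,000 BTU / 3412 = 10,260 kWh heat; / 3.51 = 2,922 kWh in → × $0.320 = $935.19
Difference = |$744.87 − $935.19| = $190.32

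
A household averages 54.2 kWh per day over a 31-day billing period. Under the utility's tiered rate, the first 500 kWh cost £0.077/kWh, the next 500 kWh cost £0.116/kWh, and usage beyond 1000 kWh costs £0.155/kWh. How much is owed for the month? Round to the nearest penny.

£201.93

Usage = 54.2 kWh/day × 31 days = 1680.2 kWh
First 500 kWh × £0.077 = £38.50
Next 500 kWh × £0.116 = £58.00
Remaining 680.2 kWh × £0.155 = £105.43
Total = £201.93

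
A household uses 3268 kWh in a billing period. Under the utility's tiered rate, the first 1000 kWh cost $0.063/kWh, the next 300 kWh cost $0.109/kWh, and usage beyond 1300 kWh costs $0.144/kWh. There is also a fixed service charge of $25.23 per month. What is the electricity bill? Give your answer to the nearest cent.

First 1000 kWh × $0.063 = $63.00
Next 300 kWh × $0.109 = $32.70
Remaining 1968 kWh × $0.144 = $283.39
Energy charge = $379.09; + service $25.23 = $404.32

$404.32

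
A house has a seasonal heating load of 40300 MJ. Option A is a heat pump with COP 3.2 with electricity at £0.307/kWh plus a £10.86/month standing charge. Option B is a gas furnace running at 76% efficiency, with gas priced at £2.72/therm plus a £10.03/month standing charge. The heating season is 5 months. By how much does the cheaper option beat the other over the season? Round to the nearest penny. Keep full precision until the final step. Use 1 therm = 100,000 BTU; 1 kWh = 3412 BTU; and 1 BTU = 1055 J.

£288.91

Heat load = 40300 MJ = 40,300,000,000 J / 1055 = 38,199,052 BTU
Gas: input = 38,199,052 / 0.76 = 50,261,911 BTU = 502.6 therm → 502.6 × £2.72 = £1,367.12; + 5 × £10.03 standing = £1,417.27
Heat pump: 38,199,052 BTU / 3412 = 11,200 kWh heat; / 3.2 = 3,499 kWh in → × £0.307 = £1,074.07; + 5 × £10.86 standing = £1,128.37
Difference = |£1,417.27 − £1,128.37| = £288.91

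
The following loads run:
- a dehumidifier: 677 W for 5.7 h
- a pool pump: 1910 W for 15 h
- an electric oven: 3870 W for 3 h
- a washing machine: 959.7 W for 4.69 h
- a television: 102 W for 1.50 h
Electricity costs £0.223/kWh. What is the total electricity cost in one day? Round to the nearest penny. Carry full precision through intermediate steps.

£10.88

dehumidifier: 677 W × 5.7 h = 3,859 Wh = 3.859 kWh
pool pump: 1910 W × 15 h = 28,650 Wh = 28.65 kWh
electric oven: 3870 W × 3 h = 11,610 Wh = 11.61 kWh
washing machine: 959.7 W × 4.69 h = 4,501 Wh = 4.501 kWh
television: 102 W × 1.50 h = 153 Wh = 0.153 kWh
Total energy = 3.859 + 28.65 + 11.61 + 4.501 + 0.153 = 48.77 kWh
Cost = 48.77 kWh × £0.223 = £10.88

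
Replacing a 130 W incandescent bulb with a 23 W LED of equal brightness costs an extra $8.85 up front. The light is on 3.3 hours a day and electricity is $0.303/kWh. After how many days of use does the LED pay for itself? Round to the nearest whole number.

Power saved = 130 − 23 = 107 W
Daily energy saved = 107 W × 3.3 h = 353.1 Wh = 0.3531 kWh
Daily savings = 0.3531 × $0.303 = $0.1070
Payback = $8.85 / $0.1070 per day = 82.72 days

83 days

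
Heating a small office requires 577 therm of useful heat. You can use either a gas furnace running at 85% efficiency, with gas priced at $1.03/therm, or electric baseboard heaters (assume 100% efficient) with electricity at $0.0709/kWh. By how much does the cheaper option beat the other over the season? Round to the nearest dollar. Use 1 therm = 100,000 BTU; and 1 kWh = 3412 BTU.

Heat load = 577 therm × 100,000 = 57,700,000 BTU
Gas: input = 57,700,000 / 0.85 = 67,882,353 BTU = 678.8 therm → 678.8 × $1.03 = $699.19
Electric: 57,700,000 BTU / 3412 = 16,910 kWh → × $0.0709 = $1,198.98
Difference = |$699.19 − $1,198.98| = $499.79 ≈ $500

$500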